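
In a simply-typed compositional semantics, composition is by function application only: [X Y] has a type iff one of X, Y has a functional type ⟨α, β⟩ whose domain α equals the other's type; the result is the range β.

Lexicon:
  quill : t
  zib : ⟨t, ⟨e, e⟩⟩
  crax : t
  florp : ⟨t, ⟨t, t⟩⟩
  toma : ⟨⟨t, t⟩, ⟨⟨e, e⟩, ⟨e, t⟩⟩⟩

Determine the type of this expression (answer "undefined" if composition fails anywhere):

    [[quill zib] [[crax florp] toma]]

[quill zib]: zib is ⟨t, ⟨e, e⟩⟩, quill is t; result ⟨e, e⟩.
[crax florp]: florp is ⟨t, ⟨t, t⟩⟩, crax is t; result ⟨t, t⟩.
[[crax florp] toma]: toma is ⟨⟨t, t⟩, ⟨⟨e, e⟩, ⟨e, t⟩⟩⟩, [crax florp] is ⟨t, t⟩; result ⟨⟨e, e⟩, ⟨e, t⟩⟩.
[[quill zib] [[crax florp] toma]]: [[crax florp] toma] is ⟨⟨e, e⟩, ⟨e, t⟩⟩, [quill zib] is ⟨e, e⟩; result ⟨e, t⟩.

⟨e, t⟩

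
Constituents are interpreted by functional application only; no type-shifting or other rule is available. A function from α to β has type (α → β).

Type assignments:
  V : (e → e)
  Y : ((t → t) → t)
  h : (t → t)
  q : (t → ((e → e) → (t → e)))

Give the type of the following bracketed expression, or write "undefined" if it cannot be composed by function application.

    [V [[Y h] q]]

(t → e)

[Y h]: functor Y : ((t → t) → t), argument h : (t → t); result t.
[[Y h] q]: functor q : (t → ((e → e) → (t → e))), argument [Y h] : t; result ((e → e) → (t → e)).
[V [[Y h] q]]: functor [[Y h] q] : ((e → e) → (t → e)), argument V : (e → e); result (t → e).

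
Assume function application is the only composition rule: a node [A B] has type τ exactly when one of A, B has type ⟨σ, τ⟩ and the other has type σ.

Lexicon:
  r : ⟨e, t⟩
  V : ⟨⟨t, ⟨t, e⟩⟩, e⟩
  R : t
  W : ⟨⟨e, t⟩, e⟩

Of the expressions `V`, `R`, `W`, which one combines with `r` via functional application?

W

V : ⟨⟨t, ⟨t, e⟩⟩, e⟩ — does not combine with r.
R : t — does not combine with r.
W — combines: W : ⟨⟨e, t⟩, e⟩ takes r : ⟨e, t⟩ as argument, giving e.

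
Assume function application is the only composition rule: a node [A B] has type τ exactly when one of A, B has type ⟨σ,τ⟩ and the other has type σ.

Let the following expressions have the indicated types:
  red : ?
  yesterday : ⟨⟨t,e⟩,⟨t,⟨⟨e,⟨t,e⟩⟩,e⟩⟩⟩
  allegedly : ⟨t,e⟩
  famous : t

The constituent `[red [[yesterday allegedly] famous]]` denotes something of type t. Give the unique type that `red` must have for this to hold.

[red [[yesterday allegedly] famous]] must have type t. The sister [[yesterday allegedly] famous] has type ⟨⟨e,⟨t,e⟩⟩,e⟩; that is not a function onto t, so red must be the functor, of type ⟨⟨⟨e,⟨t,e⟩⟩,e⟩,t⟩.

⟨⟨⟨e,⟨t,e⟩⟩,e⟩,t⟩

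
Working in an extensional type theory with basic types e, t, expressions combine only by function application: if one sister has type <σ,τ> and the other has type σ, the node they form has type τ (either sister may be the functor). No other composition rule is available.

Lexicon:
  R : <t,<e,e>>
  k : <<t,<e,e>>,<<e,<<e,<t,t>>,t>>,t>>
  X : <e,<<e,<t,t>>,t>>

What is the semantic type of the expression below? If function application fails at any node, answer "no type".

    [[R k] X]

t

[R k]: k is <<t,<e,e>>,<<e,<<e,<t,t>>,t>>,t>>, R is <t,<e,e>>; result <<e,<<e,<t,t>>,t>>,t>.
[[R k] X]: [R k] is <<e,<<e,<t,t>>,t>>,t>, X is <e,<<e,<t,t>>,t>>; result t.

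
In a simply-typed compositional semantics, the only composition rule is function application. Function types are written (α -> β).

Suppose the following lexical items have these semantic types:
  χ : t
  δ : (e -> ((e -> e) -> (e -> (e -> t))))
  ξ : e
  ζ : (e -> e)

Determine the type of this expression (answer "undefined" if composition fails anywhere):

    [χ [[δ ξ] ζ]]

[δ ξ]: (e -> ((e -> e) -> (e -> (e -> t)))) applied to e yields ((e -> e) -> (e -> (e -> t))).
[[δ ξ] ζ]: ((e -> e) -> (e -> (e -> t))) applied to (e -> e) yields (e -> (e -> t)).
[χ [[δ ξ] ζ]]: t and (e -> (e -> t)) cannot combine by function application — type clash.

undefined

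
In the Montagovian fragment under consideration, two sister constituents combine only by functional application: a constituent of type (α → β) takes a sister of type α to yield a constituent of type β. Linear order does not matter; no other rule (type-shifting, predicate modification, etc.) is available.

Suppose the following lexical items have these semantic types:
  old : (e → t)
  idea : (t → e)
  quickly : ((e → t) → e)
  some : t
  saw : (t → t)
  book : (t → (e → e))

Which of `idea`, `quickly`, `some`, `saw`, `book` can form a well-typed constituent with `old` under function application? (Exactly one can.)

quickly

idea : (t → e) — neither side's domain matches the other.
quickly — combines: quickly : ((e → t) → e) takes old : (e → t) as argument, giving e.
some : t — neither side's domain matches the other.
saw : (t → t) — neither side's domain matches the other.
book : (t → (e → e)) — neither side's domain matches the other.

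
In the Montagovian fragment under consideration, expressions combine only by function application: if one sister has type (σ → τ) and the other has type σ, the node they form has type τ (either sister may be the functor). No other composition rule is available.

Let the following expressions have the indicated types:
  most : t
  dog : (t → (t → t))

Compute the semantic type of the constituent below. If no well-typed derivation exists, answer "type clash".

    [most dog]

(t → t)

[most dog] — dog of type (t → (t → t)) combines with most of type t: type (t → t).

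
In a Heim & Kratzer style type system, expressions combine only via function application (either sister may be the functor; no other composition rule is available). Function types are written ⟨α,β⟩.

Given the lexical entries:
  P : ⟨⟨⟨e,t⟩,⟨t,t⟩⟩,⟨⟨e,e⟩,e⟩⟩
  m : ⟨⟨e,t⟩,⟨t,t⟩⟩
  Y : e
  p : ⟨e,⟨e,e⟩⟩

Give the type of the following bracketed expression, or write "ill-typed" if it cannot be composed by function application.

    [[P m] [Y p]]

At [P m], P : ⟨⟨⟨e,t⟩,⟨t,t⟩⟩,⟨⟨e,e⟩,e⟩⟩ takes m : ⟨⟨e,t⟩,⟨t,t⟩⟩, giving ⟨⟨e,e⟩,e⟩.
At [Y p], p : ⟨e,⟨e,e⟩⟩ takes Y : e, giving ⟨e,e⟩.
At [[P m] [Y p]], [P m] : ⟨⟨e,e⟩,e⟩ takes [Y p] : ⟨e,e⟩, giving e.

e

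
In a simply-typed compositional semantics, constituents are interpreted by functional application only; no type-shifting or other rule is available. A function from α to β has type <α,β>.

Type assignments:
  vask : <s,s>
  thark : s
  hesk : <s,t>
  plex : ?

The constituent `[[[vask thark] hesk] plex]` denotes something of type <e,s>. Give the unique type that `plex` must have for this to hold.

For [[[vask thark] hesk] plex] to have type <e,s> with [[vask thark] hesk] of type t, plex must be the function: plex : <t,<e,s>>.

<t,<e,s>>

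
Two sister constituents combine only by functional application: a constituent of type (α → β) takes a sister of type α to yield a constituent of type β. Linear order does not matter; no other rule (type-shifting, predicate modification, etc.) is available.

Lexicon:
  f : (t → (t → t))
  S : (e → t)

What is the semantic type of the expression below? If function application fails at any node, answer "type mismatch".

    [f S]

[f S]: (t → (t → t)) and (e → t) cannot combine by function application — type clash.

type mismatch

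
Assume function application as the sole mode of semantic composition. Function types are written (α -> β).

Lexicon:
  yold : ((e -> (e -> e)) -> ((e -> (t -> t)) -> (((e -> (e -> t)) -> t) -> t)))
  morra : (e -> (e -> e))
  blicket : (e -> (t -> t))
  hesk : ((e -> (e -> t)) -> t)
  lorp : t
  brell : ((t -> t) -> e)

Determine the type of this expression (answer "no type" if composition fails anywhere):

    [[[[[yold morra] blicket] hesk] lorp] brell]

no type

[yold morra]: functor yold : ((e -> (e -> e)) -> ((e -> (t -> t)) -> (((e -> (e -> t)) -> t) -> t))), argument morra : (e -> (e -> e)); result ((e -> (t -> t)) -> (((e -> (e -> t)) -> t) -> t)).
[[yold morra] blicket]: functor [yold morra] : ((e -> (t -> t)) -> (((e -> (e -> t)) -> t) -> t)), argument blicket : (e -> (t -> t)); result (((e -> (e -> t)) -> t) -> t).
[[[yold morra] blicket] hesk]: functor [[yold morra] blicket] : (((e -> (e -> t)) -> t) -> t), argument hesk : ((e -> (e -> t)) -> t); result t.
At [[[[yold morra] blicket] hesk] lorp]: neither t nor t can take the other as argument; the node is ill-typed.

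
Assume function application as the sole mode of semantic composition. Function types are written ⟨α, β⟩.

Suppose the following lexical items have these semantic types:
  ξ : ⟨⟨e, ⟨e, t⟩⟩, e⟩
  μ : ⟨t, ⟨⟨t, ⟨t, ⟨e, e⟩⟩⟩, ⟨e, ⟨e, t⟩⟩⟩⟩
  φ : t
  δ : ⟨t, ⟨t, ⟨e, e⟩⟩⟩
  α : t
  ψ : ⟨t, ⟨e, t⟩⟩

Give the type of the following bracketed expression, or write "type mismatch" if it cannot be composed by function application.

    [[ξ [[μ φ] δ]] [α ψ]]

[μ φ]: ⟨t, ⟨⟨t, ⟨t, ⟨e, e⟩⟩⟩, ⟨e, ⟨e, t⟩⟩⟩⟩ applied to t yields ⟨⟨t, ⟨t, ⟨e, e⟩⟩⟩, ⟨e, ⟨e, t⟩⟩⟩.
[[μ φ] δ]: ⟨⟨t, ⟨t, ⟨e, e⟩⟩⟩, ⟨e, ⟨e, t⟩⟩⟩ applied to ⟨t, ⟨t, ⟨e, e⟩⟩⟩ yields ⟨e, ⟨e, t⟩⟩.
[ξ [[μ φ] δ]]: ⟨⟨e, ⟨e, t⟩⟩, e⟩ applied to ⟨e, ⟨e, t⟩⟩ yields e.
[α ψ]: ⟨t, ⟨e, t⟩⟩ applied to t yields ⟨e, t⟩.
[[ξ [[μ φ] δ]] [α ψ]]: ⟨e, t⟩ applied to e yields t.

t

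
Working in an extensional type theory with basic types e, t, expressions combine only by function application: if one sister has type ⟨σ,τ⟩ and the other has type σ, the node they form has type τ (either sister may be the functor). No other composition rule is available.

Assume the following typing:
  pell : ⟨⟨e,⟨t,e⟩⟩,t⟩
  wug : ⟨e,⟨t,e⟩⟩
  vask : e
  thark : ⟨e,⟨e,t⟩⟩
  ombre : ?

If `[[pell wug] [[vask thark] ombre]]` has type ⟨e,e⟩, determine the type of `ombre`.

⟨⟨e,t⟩,⟨t,⟨e,e⟩⟩⟩

[[pell wug] [[vask thark] ombre]] must have type ⟨e,e⟩. The sister [pell wug] has type t; that is not a function onto ⟨e,e⟩, so [[vask thark] ombre] must be the functor, of type ⟨t,⟨e,e⟩⟩.
[[vask thark] ombre] must have type ⟨t,⟨e,e⟩⟩. The sister [vask thark] has type ⟨e,t⟩; that is not a function onto ⟨t,⟨e,e⟩⟩, so ombre must be the functor, of type ⟨⟨e,t⟩,⟨t,⟨e,e⟩⟩⟩.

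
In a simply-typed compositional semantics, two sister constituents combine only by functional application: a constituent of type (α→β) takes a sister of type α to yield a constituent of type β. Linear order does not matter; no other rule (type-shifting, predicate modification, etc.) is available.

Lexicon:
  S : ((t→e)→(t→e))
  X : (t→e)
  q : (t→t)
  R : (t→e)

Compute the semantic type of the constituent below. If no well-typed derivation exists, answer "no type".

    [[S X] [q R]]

At [S X], S : ((t→e)→(t→e)) takes X : (t→e), giving (t→e).
[q R]: (t→t) with (t→e) — neither is a function whose domain matches the other; composition fails here.

no type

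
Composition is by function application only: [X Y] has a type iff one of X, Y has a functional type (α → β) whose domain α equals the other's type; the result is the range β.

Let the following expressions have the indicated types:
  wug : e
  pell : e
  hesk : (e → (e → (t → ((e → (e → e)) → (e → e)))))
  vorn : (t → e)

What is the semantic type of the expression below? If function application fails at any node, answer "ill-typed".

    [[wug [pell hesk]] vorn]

ill-typed

[pell hesk] — hesk of type (e → (e → (t → ((e → (e → e)) → (e → e))))) combines with pell of type e: type (e → (t → ((e → (e → e)) → (e → e)))).
[wug [pell hesk]] — [pell hesk] of type (e → (t → ((e → (e → e)) → (e → e)))) combines with wug of type e: type (t → ((e → (e → e)) → (e → e))).
[[wug [pell hesk]] vorn]: (t → ((e → (e → e)) → (e → e))) and (t → e) cannot combine by function application — type clash.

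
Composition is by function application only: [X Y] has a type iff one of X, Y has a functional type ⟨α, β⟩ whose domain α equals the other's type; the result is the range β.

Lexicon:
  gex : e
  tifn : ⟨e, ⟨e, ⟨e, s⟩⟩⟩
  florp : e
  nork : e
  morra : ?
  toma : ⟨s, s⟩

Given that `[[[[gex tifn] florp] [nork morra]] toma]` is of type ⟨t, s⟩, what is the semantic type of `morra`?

At [[[[gex tifn] florp] [nork morra]] toma] (required: ⟨t, s⟩): toma is ⟨s, s⟩, which is not a function with range ⟨t, s⟩; hence [[[gex tifn] florp] [nork morra]] is the functor — type ⟨⟨s, s⟩, ⟨t, s⟩⟩.
At [[[gex tifn] florp] [nork morra]] (required: ⟨⟨s, s⟩, ⟨t, s⟩⟩): [[gex tifn] florp] is ⟨e, s⟩, which is not a function with range ⟨⟨s, s⟩, ⟨t, s⟩⟩; hence [nork morra] is the functor — type ⟨⟨e, s⟩, ⟨⟨s, s⟩, ⟨t, s⟩⟩⟩.
At [nork morra] (required: ⟨⟨e, s⟩, ⟨⟨s, s⟩, ⟨t, s⟩⟩⟩): nork is e, which is not a function with range ⟨⟨e, s⟩, ⟨⟨s, s⟩, ⟨t, s⟩⟩⟩; hence morra is the functor — type ⟨e, ⟨⟨e, s⟩, ⟨⟨s, s⟩, ⟨t, s⟩⟩⟩⟩.

⟨e, ⟨⟨e, s⟩, ⟨⟨s, s⟩, ⟨t, s⟩⟩⟩⟩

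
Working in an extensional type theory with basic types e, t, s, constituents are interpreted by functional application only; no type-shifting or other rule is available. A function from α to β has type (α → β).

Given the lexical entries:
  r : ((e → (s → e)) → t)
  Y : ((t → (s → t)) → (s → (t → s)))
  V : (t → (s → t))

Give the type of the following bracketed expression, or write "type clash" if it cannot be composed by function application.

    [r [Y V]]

type clash

[Y V]: ((t → (s → t)) → (s → (t → s))) applied to (t → (s → t)) yields (s → (t → s)).
[r [Y V]]: ((e → (s → e)) → t) and (s → (t → s)) cannot combine by function application — type clash.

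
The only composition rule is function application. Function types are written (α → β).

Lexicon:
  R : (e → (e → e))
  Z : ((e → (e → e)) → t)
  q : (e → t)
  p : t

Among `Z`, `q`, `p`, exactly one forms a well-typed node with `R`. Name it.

Z

Z — combines: Z : ((e → (e → e)) → t) takes R : (e → (e → e)) as argument, giving t.
q : (e → t) — neither side's domain matches the other.
p : t — neither side's domain matches the other.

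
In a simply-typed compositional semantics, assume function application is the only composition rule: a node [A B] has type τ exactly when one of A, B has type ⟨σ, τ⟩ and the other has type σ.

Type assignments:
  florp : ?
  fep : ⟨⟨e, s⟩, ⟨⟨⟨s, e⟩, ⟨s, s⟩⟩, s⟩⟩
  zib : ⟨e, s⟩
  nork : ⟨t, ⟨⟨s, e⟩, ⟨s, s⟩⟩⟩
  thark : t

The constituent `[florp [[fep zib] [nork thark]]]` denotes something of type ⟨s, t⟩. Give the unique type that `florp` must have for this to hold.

At [florp [[fep zib] [nork thark]]] (required: ⟨s, t⟩): [[fep zib] [nork thark]] is s, which is not a function with range ⟨s, t⟩; hence florp is the functor — type ⟨s, ⟨s, t⟩⟩.

⟨s, ⟨s, t⟩⟩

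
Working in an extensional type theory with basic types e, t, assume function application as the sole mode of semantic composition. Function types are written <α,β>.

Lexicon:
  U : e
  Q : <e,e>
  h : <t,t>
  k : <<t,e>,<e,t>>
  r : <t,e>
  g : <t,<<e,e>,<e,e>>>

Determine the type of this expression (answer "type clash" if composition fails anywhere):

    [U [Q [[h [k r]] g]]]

type clash

[k r] — k of type <<t,e>,<e,t>> combines with r of type <t,e>: type <e,t>.
[h [k r]]: <t,t> with <e,t> — neither is a function whose domain matches the other; composition fails here.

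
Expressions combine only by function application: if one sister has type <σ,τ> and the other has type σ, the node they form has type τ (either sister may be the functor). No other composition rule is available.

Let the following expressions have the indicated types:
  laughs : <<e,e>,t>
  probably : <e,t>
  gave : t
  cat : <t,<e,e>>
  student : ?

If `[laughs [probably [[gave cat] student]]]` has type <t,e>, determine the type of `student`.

At [laughs [probably [[gave cat] student]]] (required: <t,e>): laughs is <<e,e>,t>, which is not a function with range <t,e>; hence [probably [[gave cat] student]] is the functor — type <<<e,e>,t>,<t,e>>.
At [probably [[gave cat] student]] (required: <<<e,e>,t>,<t,e>>): probably is <e,t>, which is not a function with range <<<e,e>,t>,<t,e>>; hence [[gave cat] student] is the functor — type <<e,t>,<<<e,e>,t>,<t,e>>>.
At [[gave cat] student] (required: <<e,t>,<<<e,e>,t>,<t,e>>>): [gave cat] is <e,e>, which is not a function with range <<e,t>,<<<e,e>,t>,<t,e>>>; hence student is the functor — type <<e,e>,<<e,t>,<<<e,e>,t>,<t,e>>>>.

<<e,e>,<<e,t>,<<<e,e>,t>,<t,e>>>>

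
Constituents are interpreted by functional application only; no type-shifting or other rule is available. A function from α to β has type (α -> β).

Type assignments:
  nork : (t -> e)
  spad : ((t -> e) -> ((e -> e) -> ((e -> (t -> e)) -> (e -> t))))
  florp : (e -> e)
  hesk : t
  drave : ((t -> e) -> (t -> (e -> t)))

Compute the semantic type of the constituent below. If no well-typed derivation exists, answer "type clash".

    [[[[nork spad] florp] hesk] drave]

type clash

[nork spad]: ((t -> e) -> ((e -> e) -> ((e -> (t -> e)) -> (e -> t)))) applied to (t -> e) yields ((e -> e) -> ((e -> (t -> e)) -> (e -> t))).
[[nork spad] florp]: ((e -> e) -> ((e -> (t -> e)) -> (e -> t))) applied to (e -> e) yields ((e -> (t -> e)) -> (e -> t)).
[[[nork spad] florp] hesk]: ((e -> (t -> e)) -> (e -> t)) and t cannot combine by function application — type clash.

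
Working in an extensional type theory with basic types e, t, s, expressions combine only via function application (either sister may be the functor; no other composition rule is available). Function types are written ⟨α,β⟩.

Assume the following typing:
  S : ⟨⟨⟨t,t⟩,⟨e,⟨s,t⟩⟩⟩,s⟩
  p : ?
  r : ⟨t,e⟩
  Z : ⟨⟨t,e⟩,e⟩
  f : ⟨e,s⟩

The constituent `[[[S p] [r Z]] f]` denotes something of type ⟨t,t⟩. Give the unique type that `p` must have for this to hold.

At [[[S p] [r Z]] f] (required: ⟨t,t⟩): f is ⟨e,s⟩, which is not a function with range ⟨t,t⟩; hence [[S p] [r Z]] is the functor — type ⟨⟨e,s⟩,⟨t,t⟩⟩.
At [[S p] [r Z]] (required: ⟨⟨e,s⟩,⟨t,t⟩⟩): [r Z] is e, which is not a function with range ⟨⟨e,s⟩,⟨t,t⟩⟩; hence [S p] is the functor — type ⟨e,⟨⟨e,s⟩,⟨t,t⟩⟩⟩.
At [S p] (required: ⟨e,⟨⟨e,s⟩,⟨t,t⟩⟩⟩): S is ⟨⟨⟨t,t⟩,⟨e,⟨s,t⟩⟩⟩,s⟩, which is not a function with range ⟨e,⟨⟨e,s⟩,⟨t,t⟩⟩⟩; hence p is the functor — type ⟨⟨⟨⟨t,t⟩,⟨e,⟨s,t⟩⟩⟩,s⟩,⟨e,⟨⟨e,s⟩,⟨t,t⟩⟩⟩⟩.

⟨⟨⟨⟨t,t⟩,⟨e,⟨s,t⟩⟩⟩,s⟩,⟨e,⟨⟨e,s⟩,⟨t,t⟩⟩⟩⟩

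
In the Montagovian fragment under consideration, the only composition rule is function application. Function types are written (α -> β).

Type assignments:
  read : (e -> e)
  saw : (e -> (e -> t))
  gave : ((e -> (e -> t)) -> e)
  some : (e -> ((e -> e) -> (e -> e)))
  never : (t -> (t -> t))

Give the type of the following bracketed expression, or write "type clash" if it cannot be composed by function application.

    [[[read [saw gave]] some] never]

type clash

[saw gave] — gave of type ((e -> (e -> t)) -> e) combines with saw of type (e -> (e -> t)): type e.
[read [saw gave]] — read of type (e -> e) combines with [saw gave] of type e: type e.
[[read [saw gave]] some] — some of type (e -> ((e -> e) -> (e -> e))) combines with [read [saw gave]] of type e: type ((e -> e) -> (e -> e)).
At [[[read [saw gave]] some] never]: neither ((e -> e) -> (e -> e)) nor (t -> (t -> t)) can take the other as argument; the node is ill-typed.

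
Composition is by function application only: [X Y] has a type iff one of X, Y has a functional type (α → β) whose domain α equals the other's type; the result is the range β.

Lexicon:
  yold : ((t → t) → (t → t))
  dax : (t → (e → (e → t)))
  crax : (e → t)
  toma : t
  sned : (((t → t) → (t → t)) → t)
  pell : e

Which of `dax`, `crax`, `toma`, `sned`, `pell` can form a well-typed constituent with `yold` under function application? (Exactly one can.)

dax : (t → (e → (e → t))) — no; yold wants (t → t), and dax wants t.
crax : (e → t) — no; yold wants (t → t), and crax wants e.
toma : t — no; yold wants (t → t), and toma wants nothing (atomic).
sned — combines: sned : (((t → t) → (t → t)) → t) takes yold : ((t → t) → (t → t)) as argument, giving t.
pell : e — no; yold wants (t → t), and pell wants nothing (atomic).

sned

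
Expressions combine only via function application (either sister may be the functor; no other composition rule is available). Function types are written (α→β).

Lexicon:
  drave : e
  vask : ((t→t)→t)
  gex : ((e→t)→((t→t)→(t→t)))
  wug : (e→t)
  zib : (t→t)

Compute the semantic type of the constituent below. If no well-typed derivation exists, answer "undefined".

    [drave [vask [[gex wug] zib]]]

[gex wug]: ((e→t)→((t→t)→(t→t))) applied to (e→t) yields ((t→t)→(t→t)).
[[gex wug] zib]: ((t→t)→(t→t)) applied to (t→t) yields (t→t).
[vask [[gex wug] zib]]: ((t→t)→t) applied to (t→t) yields t.
At [drave [vask [[gex wug] zib]]]: neither e nor t can take the other as argument; the node is ill-typed.

undefined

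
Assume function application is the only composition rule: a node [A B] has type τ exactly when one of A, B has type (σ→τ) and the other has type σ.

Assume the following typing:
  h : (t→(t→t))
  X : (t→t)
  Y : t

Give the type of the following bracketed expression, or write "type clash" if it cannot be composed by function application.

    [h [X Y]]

[X Y]: functor X : (t→t), argument Y : t; result t.
[h [X Y]]: functor h : (t→(t→t)), argument [X Y] : t; result (t→t).

(t→t)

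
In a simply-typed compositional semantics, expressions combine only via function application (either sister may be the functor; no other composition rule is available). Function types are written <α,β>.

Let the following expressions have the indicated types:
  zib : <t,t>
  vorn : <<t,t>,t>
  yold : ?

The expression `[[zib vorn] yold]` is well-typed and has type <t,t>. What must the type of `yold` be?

<t,<t,t>>

For [[zib vorn] yold] to have type <t,t> with [zib vorn] of type t, yold must be the function: yold : <t,<t,t>>.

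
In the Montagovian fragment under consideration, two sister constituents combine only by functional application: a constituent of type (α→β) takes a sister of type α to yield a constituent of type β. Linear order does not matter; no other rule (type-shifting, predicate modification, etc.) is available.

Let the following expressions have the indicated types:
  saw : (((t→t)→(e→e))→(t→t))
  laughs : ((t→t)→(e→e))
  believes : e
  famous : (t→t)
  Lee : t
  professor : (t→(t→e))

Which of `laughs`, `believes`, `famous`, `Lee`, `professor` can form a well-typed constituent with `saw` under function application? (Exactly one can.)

laughs — combines: saw : (((t→t)→(e→e))→(t→t)) takes laughs : ((t→t)→(e→e)) as argument, giving (t→t).
believes : e — does not combine with saw.
famous : (t→t) — does not combine with saw.
Lee : t — does not combine with saw.
professor : (t→(t→e)) — does not combine with saw.

laughs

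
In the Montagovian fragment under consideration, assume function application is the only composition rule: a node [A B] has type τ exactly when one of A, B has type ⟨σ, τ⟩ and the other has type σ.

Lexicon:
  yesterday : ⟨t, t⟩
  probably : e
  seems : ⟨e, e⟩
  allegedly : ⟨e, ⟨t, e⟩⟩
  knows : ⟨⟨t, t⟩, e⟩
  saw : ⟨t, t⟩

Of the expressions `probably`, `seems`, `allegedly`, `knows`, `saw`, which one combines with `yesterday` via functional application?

probably : e — no; yesterday wants t, and probably wants nothing (atomic).
seems : ⟨e, e⟩ — no; yesterday wants t, and seems wants e.
allegedly : ⟨e, ⟨t, e⟩⟩ — no; yesterday wants t, and allegedly wants e.
knows — combines: knows : ⟨⟨t, t⟩, e⟩ takes yesterday : ⟨t, t⟩ as argument, giving e.
saw : ⟨t, t⟩ — no; yesterday wants t, and saw wants t.

knows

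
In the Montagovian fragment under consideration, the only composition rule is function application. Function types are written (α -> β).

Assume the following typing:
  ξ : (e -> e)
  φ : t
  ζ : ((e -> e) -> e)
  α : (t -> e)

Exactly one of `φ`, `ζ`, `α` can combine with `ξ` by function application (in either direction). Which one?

ζ

φ : t — ξ needs e; φ needs nothing (atomic); neither fits.
ζ — combines: ζ : ((e -> e) -> e) takes ξ : (e -> e) as argument, giving e.
α : (t -> e) — ξ needs e; α needs t; neither fits.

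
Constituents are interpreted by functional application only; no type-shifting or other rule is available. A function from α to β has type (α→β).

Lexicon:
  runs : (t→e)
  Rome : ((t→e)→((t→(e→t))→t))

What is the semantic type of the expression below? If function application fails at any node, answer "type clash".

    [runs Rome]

[runs Rome]: ((t→e)→((t→(e→t))→t)) applied to (t→e) yields ((t→(e→t))→t).

((t→(e→t))→t)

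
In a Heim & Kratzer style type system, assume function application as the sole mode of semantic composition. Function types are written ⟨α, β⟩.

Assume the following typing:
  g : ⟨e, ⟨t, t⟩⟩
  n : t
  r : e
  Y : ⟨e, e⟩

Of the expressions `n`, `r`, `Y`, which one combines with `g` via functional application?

r

n : t — does not combine with g.
r — combines: g : ⟨e, ⟨t, t⟩⟩ takes r : e as argument, giving ⟨t, t⟩.
Y : ⟨e, e⟩ — does not combine with g.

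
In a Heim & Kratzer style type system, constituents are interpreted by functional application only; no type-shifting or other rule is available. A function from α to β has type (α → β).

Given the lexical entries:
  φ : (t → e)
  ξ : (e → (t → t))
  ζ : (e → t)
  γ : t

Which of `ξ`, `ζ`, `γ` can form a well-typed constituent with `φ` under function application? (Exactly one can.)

γ

ξ : (e → (t → t)) — φ needs t; ξ needs e; neither fits.
ζ : (e → t) — φ needs t; ζ needs e; neither fits.
γ — combines: φ : (t → e) takes γ : t as argument, giving e.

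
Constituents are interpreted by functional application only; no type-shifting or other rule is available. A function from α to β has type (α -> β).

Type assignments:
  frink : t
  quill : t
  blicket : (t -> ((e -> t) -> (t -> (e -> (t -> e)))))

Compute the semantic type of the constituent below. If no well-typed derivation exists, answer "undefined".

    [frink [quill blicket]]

undefined

[quill blicket]: functor blicket : (t -> ((e -> t) -> (t -> (e -> (t -> e))))), argument quill : t; result ((e -> t) -> (t -> (e -> (t -> e)))).
[frink [quill blicket]]: t and ((e -> t) -> (t -> (e -> (t -> e)))) cannot combine by function application — type clash.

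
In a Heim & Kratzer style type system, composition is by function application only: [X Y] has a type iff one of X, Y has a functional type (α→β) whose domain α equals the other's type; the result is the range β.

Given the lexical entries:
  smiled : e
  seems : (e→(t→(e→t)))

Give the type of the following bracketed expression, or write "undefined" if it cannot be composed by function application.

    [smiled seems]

(t→(e→t))

[smiled seems] — seems of type (e→(t→(e→t))) combines with smiled of type e: type (t→(e→t)).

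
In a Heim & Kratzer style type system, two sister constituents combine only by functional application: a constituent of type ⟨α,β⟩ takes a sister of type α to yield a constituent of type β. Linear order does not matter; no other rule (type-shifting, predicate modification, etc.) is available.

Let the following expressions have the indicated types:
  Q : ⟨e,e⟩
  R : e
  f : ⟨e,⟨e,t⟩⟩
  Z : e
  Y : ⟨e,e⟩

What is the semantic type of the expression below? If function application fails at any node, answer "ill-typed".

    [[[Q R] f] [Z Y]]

[Q R]: ⟨e,e⟩ applied to e yields e.
[[Q R] f]: ⟨e,⟨e,t⟩⟩ applied to e yields ⟨e,t⟩.
[Z Y]: ⟨e,e⟩ applied to e yields e.
[[[Q R] f] [Z Y]]: ⟨e,t⟩ applied to e yields t.

t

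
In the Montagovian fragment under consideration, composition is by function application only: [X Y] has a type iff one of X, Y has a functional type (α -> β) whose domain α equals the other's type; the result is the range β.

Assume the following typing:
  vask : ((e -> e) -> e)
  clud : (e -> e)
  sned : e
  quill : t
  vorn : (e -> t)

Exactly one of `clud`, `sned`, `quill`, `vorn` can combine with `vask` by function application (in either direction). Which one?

clud

clud — combines: vask : ((e -> e) -> e) takes clud : (e -> e) as argument, giving e.
sned : e — vask needs (e -> e); sned needs nothing (atomic); neither fits.
quill : t — vask needs (e -> e); quill needs nothing (atomic); neither fits.
vorn : (e -> t) — vask needs (e -> e); vorn needs e; neither fits.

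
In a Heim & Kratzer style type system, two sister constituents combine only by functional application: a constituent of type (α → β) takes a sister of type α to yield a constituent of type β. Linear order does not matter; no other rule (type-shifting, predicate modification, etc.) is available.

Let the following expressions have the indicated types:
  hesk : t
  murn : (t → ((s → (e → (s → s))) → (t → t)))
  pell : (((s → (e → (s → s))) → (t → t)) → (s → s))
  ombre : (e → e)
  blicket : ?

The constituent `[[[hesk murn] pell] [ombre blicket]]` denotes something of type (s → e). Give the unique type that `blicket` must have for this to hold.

((e → e) → ((s → s) → (s → e)))

[[[hesk murn] pell] [ombre blicket]] must have type (s → e). The sister [[hesk murn] pell] has type (s → s); that is not a function onto (s → e), so [ombre blicket] must be the functor, of type ((s → s) → (s → e)).
[ombre blicket] must have type ((s → s) → (s → e)). The sister ombre has type (e → e); that is not a function onto ((s → s) → (s → e)), so blicket must be the functor, of type ((e → e) → ((s → s) → (s → e))).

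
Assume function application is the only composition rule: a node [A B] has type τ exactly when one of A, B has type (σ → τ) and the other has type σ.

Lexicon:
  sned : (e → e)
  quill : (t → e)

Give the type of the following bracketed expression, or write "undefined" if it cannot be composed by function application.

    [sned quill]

undefined

[sned quill]: (e → e) and (t → e) cannot combine by function application — type clash.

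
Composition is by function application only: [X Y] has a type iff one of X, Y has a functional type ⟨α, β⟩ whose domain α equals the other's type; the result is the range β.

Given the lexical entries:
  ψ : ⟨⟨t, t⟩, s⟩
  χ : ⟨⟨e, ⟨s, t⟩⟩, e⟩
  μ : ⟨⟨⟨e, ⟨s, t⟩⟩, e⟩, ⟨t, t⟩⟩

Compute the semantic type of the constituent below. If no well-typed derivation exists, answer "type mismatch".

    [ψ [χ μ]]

[χ μ]: ⟨⟨⟨e, ⟨s, t⟩⟩, e⟩, ⟨t, t⟩⟩ applied to ⟨⟨e, ⟨s, t⟩⟩, e⟩ yields ⟨t, t⟩.
[ψ [χ μ]]: ⟨⟨t, t⟩, s⟩ applied to ⟨t, t⟩ yields s.

s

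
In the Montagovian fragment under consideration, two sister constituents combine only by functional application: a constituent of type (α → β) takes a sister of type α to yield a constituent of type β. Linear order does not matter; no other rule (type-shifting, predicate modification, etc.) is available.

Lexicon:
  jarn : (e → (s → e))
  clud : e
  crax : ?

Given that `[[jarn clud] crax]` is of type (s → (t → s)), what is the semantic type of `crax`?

For [[jarn clud] crax] to have type (s → (t → s)) with [jarn clud] of type (s → e), crax must be the function: crax : ((s → e) → (s → (t → s))).

((s → e) → (s → (t → s)))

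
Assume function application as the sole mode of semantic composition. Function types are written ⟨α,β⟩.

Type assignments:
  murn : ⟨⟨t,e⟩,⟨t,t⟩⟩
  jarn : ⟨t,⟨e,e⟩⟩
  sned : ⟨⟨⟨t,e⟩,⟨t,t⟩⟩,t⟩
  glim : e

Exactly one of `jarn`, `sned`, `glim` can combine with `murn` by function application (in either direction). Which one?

sned

jarn : ⟨t,⟨e,e⟩⟩ — neither side's domain matches the other.
sned — combines: sned : ⟨⟨⟨t,e⟩,⟨t,t⟩⟩,t⟩ takes murn : ⟨⟨t,e⟩,⟨t,t⟩⟩ as argument, giving t.
glim : e — neither side's domain matches the other.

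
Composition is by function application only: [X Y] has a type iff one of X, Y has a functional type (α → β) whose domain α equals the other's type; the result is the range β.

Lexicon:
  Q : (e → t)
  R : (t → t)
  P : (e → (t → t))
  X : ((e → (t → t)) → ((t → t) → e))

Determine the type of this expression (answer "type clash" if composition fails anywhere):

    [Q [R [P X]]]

t

[P X]: X is ((e → (t → t)) → ((t → t) → e)), P is (e → (t → t)); result ((t → t) → e).
[R [P X]]: [P X] is ((t → t) → e), R is (t → t); result e.
[Q [R [P X]]]: Q is (e → t), [R [P X]] is e; result t.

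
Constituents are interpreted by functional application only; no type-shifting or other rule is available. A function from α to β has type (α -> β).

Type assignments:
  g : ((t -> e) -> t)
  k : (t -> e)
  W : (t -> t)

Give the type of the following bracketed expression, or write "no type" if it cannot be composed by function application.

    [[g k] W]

t

At [g k], g : ((t -> e) -> t) takes k : (t -> e), giving t.
At [[g k] W], W : (t -> t) takes [g k] : t, giving t.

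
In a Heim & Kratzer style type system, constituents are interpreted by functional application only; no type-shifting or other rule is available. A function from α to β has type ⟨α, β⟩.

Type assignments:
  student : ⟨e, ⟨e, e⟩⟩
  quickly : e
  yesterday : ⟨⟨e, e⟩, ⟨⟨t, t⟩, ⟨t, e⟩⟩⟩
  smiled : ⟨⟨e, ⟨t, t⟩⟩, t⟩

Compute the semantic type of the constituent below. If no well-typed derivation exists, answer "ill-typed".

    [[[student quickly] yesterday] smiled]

At [student quickly], student : ⟨e, ⟨e, e⟩⟩ takes quickly : e, giving ⟨e, e⟩.
At [[student quickly] yesterday], yesterday : ⟨⟨e, e⟩, ⟨⟨t, t⟩, ⟨t, e⟩⟩⟩ takes [student quickly] : ⟨e, e⟩, giving ⟨⟨t, t⟩, ⟨t, e⟩⟩.
At [[[student quickly] yesterday] smiled]: neither ⟨⟨t, t⟩, ⟨t, e⟩⟩ nor ⟨⟨e, ⟨t, t⟩⟩, t⟩ can take the other as argument; the node is ill-typed.

ill-typed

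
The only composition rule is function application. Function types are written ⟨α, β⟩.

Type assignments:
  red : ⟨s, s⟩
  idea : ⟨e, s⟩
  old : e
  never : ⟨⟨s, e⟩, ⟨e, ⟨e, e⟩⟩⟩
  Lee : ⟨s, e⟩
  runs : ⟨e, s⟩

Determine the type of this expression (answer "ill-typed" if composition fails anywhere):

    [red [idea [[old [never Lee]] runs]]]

At [never Lee], never : ⟨⟨s, e⟩, ⟨e, ⟨e, e⟩⟩⟩ takes Lee : ⟨s, e⟩, giving ⟨e, ⟨e, e⟩⟩.
At [old [never Lee]], [never Lee] : ⟨e, ⟨e, e⟩⟩ takes old : e, giving ⟨e, e⟩.
[[old [never Lee]] runs]: ⟨e, e⟩ and ⟨e, s⟩ cannot combine by function application — type clash.

ill-typed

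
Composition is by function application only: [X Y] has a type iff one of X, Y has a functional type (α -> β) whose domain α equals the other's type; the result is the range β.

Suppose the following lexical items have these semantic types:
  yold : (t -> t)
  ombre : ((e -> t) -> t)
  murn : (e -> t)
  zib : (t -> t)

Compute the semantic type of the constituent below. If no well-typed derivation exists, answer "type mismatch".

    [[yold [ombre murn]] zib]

t

[ombre murn]: ombre is ((e -> t) -> t), murn is (e -> t); result t.
[yold [ombre murn]]: yold is (t -> t), [ombre murn] is t; result t.
[[yold [ombre murn]] zib]: zib is (t -> t), [yold [ombre murn]] is t; result t.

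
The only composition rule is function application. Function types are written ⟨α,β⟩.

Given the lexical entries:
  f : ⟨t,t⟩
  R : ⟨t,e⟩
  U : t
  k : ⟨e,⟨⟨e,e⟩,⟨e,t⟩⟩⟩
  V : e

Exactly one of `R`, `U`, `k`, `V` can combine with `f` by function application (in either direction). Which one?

R : ⟨t,e⟩ — f needs t; R needs t; neither fits.
U — combines: f : ⟨t,t⟩ takes U : t as argument, giving t.
k : ⟨e,⟨⟨e,e⟩,⟨e,t⟩⟩⟩ — f needs t; k needs e; neither fits.
V : e — f needs t; V needs nothing (atomic); neither fits.

U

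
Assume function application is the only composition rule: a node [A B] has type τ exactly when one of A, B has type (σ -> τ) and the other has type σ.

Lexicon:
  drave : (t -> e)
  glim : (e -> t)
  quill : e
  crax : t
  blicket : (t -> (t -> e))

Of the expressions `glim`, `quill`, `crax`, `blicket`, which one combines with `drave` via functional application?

crax

glim : (e -> t) — no; drave wants t, and glim wants e.
quill : e — no; drave wants t, and quill wants nothing (atomic).
crax — combines: drave : (t -> e) takes crax : t as argument, giving e.
blicket : (t -> (t -> e)) — no; drave wants t, and blicket wants t.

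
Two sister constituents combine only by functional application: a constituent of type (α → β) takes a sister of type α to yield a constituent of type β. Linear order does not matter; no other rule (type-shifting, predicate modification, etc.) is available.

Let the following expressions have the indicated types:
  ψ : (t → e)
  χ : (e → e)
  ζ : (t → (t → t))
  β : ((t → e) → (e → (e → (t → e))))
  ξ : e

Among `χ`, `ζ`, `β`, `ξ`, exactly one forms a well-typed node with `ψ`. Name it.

β

χ : (e → e) — does not combine with ψ.
ζ : (t → (t → t)) — does not combine with ψ.
β — combines: β : ((t → e) → (e → (e → (t → e)))) takes ψ : (t → e) as argument, giving (e → (e → (t → e))).
ξ : e — does not combine with ψ.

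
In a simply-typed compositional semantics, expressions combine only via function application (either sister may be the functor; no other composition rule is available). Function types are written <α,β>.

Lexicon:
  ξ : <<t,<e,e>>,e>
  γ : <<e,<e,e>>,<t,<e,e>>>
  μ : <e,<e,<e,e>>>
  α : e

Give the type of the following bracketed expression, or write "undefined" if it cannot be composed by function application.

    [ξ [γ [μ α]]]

At [μ α], μ : <e,<e,<e,e>>> takes α : e, giving <e,<e,e>>.
At [γ [μ α]], γ : <<e,<e,e>>,<t,<e,e>>> takes [μ α] : <e,<e,e>>, giving <t,<e,e>>.
At [ξ [γ [μ α]]], ξ : <<t,<e,e>>,e> takes [γ [μ α]] : <t,<e,e>>, giving e.

e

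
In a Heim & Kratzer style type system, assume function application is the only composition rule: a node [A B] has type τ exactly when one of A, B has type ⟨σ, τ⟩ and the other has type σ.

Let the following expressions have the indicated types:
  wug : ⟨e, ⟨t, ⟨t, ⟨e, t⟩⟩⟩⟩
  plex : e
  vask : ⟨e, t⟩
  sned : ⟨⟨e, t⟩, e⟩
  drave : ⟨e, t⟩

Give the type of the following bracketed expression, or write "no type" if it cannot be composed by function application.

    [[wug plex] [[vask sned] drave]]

[wug plex]: functor wug : ⟨e, ⟨t, ⟨t, ⟨e, t⟩⟩⟩⟩, argument plex : e; result ⟨t, ⟨t, ⟨e, t⟩⟩⟩.
[vask sned]: functor sned : ⟨⟨e, t⟩, e⟩, argument vask : ⟨e, t⟩; result e.
[[vask sned] drave]: functor drave : ⟨e, t⟩, argument [vask sned] : e; result t.
[[wug plex] [[vask sned] drave]]: functor [wug plex] : ⟨t, ⟨t, ⟨e, t⟩⟩⟩, argument [[vask sned] drave] : t; result ⟨t, ⟨e, t⟩⟩.

⟨t, ⟨e, t⟩⟩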